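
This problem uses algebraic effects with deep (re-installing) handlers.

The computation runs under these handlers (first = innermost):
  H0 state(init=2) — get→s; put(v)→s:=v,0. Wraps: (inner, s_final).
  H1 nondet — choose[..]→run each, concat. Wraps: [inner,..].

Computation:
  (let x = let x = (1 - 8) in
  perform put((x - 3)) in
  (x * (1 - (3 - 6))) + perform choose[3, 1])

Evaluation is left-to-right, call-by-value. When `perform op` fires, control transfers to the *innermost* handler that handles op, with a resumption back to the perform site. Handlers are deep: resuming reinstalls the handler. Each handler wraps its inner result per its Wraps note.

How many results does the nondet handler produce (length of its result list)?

Answer: 2

Step-by-step:
put(-10) @ H0 ⇒ s:=-10
choose[3, 1] @ H1
  branch[0] choose=3:
    H0 returns (3, -10)
    H1 returns [(3, -10)]
  branch[1] choose=1:
    H0 returns (1, -10)
    H1 returns [(1, -10)]
= [(3, -10), (1, -10)]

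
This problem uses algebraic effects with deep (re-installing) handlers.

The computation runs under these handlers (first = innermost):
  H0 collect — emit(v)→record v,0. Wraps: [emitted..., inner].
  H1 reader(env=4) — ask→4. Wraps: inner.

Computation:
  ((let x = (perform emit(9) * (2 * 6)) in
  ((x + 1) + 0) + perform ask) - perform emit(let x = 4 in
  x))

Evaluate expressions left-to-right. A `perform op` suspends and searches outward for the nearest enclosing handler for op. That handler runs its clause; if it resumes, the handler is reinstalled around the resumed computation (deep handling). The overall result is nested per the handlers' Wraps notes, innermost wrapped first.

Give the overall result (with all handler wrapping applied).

Answer: [9, 4, 5]

Working:
emit(9) @ H0 ⇒ out+=9
ask @ H1 ⇒ 4
emit(4) @ H0 ⇒ out+=4
H0 returns [9, 4, 5]
H1 returns [9, 4, 5]
= [9, 4, 5]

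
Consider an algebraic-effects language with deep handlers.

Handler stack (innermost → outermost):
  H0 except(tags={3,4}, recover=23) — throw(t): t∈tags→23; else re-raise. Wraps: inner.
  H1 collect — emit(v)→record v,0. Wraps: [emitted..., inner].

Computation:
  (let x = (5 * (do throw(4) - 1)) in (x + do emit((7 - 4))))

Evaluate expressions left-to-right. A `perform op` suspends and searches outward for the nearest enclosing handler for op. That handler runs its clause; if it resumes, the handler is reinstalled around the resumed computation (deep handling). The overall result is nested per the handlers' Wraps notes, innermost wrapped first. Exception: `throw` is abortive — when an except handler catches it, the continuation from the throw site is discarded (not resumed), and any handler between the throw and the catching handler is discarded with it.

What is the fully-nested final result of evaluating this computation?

Answer: [23]

Evaluation trace:
throw(4) @ H0 caught ⇒ 23
H1 returns [23]
= [23]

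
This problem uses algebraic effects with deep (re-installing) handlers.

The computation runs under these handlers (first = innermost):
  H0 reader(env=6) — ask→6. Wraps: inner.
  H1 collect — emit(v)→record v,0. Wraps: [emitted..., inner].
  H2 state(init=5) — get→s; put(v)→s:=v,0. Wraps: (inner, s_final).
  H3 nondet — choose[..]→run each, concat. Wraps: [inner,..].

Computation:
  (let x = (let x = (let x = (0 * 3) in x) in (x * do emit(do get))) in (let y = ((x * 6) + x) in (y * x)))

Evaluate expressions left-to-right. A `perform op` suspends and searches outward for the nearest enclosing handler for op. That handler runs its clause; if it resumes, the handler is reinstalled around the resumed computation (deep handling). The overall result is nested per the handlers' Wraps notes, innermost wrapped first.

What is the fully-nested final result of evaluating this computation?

Evaluation trace:
get @ H2 ⇒ 5
emit(5) @ H1 ⇒ out+=5
H0 returns 0
H1 returns [5, 0]
H2 returns ([5, 0], 5)
H3 returns [([5, 0], 5)]
= [([5, 0], 5)]

Answer: [([5, 0], 5)]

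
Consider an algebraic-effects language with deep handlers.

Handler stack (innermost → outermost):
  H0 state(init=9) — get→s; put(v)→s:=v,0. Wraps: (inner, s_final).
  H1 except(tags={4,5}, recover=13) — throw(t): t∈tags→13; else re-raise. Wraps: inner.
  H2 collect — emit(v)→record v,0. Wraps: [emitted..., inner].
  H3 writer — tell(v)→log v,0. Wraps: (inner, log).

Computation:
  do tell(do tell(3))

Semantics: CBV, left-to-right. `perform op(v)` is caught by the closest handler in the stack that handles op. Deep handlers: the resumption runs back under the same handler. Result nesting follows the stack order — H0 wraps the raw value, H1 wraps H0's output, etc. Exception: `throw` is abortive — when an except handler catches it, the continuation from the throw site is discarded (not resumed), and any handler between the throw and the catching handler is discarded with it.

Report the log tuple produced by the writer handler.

Answer: (3, 0)

Working:
tell(3) @ H3 ⇒ log+=3
tell(0) @ H3 ⇒ log+=0
H0 returns (0, 9)
H1 returns (0, 9)
H2 returns [(0, 9)]
H3 returns ([(0, 9)], (3, 0))
= ([(0, 9)], (3, 0))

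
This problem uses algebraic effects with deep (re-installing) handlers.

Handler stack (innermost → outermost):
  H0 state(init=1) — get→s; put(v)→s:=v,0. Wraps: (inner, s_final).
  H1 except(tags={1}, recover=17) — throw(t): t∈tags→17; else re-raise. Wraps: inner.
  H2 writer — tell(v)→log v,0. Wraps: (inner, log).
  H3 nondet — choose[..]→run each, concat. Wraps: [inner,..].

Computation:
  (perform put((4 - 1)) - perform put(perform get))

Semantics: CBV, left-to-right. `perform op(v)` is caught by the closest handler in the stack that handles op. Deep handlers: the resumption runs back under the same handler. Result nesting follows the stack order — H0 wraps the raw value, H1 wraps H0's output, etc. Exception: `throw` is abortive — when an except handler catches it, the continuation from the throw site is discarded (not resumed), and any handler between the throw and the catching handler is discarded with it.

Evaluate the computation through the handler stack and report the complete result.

Working:
put(3) @ H0 ⇒ s:=3
get @ H0 ⇒ 3
put(3) @ H0 ⇒ s:=3
H0 returns (0, 3)
H1 returns (0, 3)
H2 returns ((0, 3), ())
H3 returns [((0, 3), ())]
= [((0, 3), ())]

Answer: [((0, 3), ())]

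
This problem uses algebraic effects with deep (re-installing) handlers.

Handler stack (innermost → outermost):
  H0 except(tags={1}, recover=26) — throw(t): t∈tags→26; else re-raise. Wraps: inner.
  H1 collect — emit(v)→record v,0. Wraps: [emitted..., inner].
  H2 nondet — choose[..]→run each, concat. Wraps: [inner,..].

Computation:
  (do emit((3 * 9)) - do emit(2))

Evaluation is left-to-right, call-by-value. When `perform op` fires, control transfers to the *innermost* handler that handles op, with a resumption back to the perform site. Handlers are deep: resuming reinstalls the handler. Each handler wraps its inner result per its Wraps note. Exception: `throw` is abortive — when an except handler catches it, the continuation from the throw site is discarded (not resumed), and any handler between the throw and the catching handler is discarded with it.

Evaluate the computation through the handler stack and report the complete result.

Answer: [[27, 2, 0]]

Working:
emit(27) @ H1 ⇒ out+=27
emit(2) @ H1 ⇒ out+=2
H0 returns 0
H1 returns [27, 2, 0]
H2 returns [[27, 2, 0]]
= [[27, 2, 0]]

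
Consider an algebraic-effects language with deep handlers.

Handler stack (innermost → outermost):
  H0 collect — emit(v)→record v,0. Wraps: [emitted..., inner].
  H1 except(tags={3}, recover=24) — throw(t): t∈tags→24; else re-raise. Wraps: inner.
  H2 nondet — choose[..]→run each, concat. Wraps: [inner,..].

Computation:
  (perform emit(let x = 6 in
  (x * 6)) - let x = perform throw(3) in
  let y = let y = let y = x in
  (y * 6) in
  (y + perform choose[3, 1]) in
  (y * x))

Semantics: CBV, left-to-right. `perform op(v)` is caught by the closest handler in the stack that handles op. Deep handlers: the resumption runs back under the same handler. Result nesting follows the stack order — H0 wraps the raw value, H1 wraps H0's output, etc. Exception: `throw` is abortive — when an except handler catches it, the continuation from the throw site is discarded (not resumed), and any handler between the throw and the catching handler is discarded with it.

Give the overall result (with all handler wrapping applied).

Answer: [24]

Working:
emit(36) @ H0 ⇒ out+=36
throw(3) @ H1 caught ⇒ 24
H2 returns [24]
= [24]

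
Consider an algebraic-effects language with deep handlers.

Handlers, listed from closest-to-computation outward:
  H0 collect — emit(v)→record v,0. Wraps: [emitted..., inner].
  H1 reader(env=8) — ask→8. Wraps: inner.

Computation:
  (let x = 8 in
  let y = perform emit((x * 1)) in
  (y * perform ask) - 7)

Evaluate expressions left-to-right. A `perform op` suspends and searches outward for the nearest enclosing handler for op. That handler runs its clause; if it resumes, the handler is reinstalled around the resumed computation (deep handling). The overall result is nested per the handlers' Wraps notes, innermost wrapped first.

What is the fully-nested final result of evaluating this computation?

Answer: [8, -7]

Evaluation trace:
emit(8) @ H0 ⇒ out+=8
ask @ H1 ⇒ 8
H0 returns [8, -7]
H1 returns [8, -7]
= [8, -7]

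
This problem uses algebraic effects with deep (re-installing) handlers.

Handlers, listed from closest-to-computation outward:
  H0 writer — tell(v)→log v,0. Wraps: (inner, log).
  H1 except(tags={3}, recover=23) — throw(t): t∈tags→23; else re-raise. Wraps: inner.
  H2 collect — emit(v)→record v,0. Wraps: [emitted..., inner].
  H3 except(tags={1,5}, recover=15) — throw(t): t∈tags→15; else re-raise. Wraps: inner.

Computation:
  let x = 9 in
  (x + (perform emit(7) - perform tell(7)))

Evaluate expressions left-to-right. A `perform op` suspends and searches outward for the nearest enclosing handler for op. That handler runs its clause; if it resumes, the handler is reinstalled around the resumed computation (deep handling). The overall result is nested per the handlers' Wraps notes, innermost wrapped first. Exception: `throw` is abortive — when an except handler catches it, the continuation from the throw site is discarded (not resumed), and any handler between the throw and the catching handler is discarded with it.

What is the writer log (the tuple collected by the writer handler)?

Step-by-step:
emit(7) @ H2 ⇒ out+=7
tell(7) @ H0 ⇒ log+=7
H0 returns (9, (7))
H1 returns (9, (7))
H2 returns [7, (9, (7))]
H3 returns [7, (9, (7))]
= [7, (9, (7))]

Answer: (7)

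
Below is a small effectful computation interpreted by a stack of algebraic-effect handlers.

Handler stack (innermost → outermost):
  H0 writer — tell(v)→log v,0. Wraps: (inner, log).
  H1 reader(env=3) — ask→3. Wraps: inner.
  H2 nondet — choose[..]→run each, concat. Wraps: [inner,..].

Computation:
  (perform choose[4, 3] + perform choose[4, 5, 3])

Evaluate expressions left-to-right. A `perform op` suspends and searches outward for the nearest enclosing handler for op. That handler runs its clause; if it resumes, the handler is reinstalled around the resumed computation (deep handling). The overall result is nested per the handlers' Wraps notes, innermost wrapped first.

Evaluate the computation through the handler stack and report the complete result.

Answer: [(8, ()), (9, ()), (7, ()), (7, ()), (8, ()), (6, ())]

Step-by-step:
choose[4, 3] @ H2
  branch[0] choose=4:
    choose[4, 5, 3] @ H2
      branch[0] choose=4:
        H0 returns (8, ())
        H1 returns (8, ())
        H2 returns [(8, ())]
      branch[1] choose=5:
        H0 returns (9, ())
        H1 returns (9, ())
        H2 returns [(9, ())]
      branch[2] choose=3:
        H0 returns (7, ())
        H1 returns (7, ())
        H2 returns [(7, ())]
  branch[1] choose=3:
    choose[4, 5, 3] @ H2
      branch[0] choose=4:
        H0 returns (7, ())
        H1 returns (7, ())
        H2 returns [(7, ())]
      branch[1] choose=5:
        H0 returns (8, ())
        H1 returns (8, ())
        H2 returns [(8, ())]
      branch[2] choose=3:
        H0 returns (6, ())
        H1 returns (6, ())
        H2 returns [(6, ())]
= [(8, ()), (9, ()), (7, ()), (7, ()), (8, ()), (6, ())]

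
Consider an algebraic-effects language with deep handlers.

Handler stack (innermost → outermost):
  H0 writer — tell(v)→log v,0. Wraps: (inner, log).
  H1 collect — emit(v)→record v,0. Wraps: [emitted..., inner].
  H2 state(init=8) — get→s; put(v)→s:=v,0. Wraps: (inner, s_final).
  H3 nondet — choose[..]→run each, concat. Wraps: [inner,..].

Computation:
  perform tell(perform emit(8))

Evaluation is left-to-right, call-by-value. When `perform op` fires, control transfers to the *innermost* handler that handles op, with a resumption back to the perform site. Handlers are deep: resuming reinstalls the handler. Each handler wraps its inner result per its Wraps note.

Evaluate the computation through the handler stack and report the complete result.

Working:
emit(8) @ H1 ⇒ out+=8
tell(0) @ H0 ⇒ log+=0
H0 returns (0, (0))
H1 returns [8, (0, (0))]
H2 returns ([8, (0, (0))], 8)
H3 returns [([8, (0, (0))], 8)]
= [([8, (0, (0))], 8)]

Answer: [([8, (0, (0))], 8)]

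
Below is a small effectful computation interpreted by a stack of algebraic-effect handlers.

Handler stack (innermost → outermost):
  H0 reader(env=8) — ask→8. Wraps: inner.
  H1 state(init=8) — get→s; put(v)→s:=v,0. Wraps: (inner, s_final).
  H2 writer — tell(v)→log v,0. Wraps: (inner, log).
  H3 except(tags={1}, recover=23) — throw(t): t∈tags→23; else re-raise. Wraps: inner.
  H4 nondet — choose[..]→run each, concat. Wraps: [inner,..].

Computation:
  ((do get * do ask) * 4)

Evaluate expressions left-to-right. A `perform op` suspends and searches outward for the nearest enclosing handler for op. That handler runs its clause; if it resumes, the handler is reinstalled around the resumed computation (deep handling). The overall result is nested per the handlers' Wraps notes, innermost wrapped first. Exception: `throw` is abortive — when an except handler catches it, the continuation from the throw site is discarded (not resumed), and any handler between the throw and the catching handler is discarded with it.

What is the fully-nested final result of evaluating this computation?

Answer: [((256, 8), ())]

Evaluation trace:
get @ H1 ⇒ 8
ask @ H0 ⇒ 8
H0 returns 256
H1 returns (256, 8)
H2 returns ((256, 8), ())
H3 returns ((256, 8), ())
H4 returns [((256, 8), ())]
= [((256, 8), ())]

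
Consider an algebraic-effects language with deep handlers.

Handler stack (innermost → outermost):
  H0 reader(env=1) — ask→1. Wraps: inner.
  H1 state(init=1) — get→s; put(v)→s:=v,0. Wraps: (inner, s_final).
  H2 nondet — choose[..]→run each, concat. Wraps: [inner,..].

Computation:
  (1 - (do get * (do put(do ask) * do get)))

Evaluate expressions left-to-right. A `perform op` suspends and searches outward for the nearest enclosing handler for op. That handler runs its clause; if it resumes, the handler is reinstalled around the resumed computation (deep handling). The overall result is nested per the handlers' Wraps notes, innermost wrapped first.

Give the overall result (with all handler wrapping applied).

Answer: [(1, 1)]

Step-by-step:
get @ H1 ⇒ 1
ask @ H0 ⇒ 1
put(1) @ H1 ⇒ s:=1
get @ H1 ⇒ 1
H0 returns 1
H1 returns (1, 1)
H2 returns [(1, 1)]
= [(1, 1)]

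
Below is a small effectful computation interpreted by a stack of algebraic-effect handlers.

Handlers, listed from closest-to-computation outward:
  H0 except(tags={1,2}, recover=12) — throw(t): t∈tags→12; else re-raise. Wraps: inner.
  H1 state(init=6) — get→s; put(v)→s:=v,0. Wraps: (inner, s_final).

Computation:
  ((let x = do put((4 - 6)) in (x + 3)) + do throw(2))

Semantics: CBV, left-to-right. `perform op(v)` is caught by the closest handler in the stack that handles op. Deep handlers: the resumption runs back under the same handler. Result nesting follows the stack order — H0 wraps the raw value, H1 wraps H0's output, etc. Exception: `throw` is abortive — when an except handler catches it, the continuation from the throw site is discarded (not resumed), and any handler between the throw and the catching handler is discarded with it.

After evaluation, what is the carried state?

Step-by-step:
put(-2) @ H1 ⇒ s:=-2
throw(2) @ H0 caught ⇒ 12
H1 returns (12, -2)
= (12, -2)

Answer: -2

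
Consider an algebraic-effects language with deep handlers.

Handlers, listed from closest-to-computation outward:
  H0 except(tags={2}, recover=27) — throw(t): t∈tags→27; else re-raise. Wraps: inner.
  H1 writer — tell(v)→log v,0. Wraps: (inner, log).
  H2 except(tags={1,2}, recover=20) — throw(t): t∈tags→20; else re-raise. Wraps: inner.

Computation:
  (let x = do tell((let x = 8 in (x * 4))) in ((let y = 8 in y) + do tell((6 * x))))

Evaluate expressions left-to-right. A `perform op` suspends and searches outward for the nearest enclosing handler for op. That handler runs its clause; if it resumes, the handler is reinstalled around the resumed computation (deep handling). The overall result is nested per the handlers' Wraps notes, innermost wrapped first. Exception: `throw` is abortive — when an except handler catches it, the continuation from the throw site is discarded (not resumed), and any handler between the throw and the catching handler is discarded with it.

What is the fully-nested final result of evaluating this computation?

Evaluation trace:
tell(32) @ H1 ⇒ log+=32
tell(0) @ H1 ⇒ log+=0
H0 returns 8
H1 returns (8, (32, 0))
H2 returns (8, (32, 0))
= (8, (32, 0))

Answer: (8, (32, 0))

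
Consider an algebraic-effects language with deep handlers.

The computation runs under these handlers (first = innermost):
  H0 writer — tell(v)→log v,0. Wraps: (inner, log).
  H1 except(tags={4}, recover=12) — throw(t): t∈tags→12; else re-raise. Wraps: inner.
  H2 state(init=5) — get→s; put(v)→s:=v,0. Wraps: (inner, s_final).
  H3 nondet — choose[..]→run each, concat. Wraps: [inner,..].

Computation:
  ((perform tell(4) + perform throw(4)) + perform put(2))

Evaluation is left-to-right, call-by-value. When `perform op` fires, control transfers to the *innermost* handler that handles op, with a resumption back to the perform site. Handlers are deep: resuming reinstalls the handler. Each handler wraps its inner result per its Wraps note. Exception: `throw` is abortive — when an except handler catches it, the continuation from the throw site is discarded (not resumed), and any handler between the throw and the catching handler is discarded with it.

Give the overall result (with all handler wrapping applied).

Answer: [(12, 5)]

Working:
tell(4) @ H0 ⇒ log+=4
throw(4) @ H1 caught ⇒ 12
H2 returns (12, 5)
H3 returns [(12, 5)]
= [(12, 5)]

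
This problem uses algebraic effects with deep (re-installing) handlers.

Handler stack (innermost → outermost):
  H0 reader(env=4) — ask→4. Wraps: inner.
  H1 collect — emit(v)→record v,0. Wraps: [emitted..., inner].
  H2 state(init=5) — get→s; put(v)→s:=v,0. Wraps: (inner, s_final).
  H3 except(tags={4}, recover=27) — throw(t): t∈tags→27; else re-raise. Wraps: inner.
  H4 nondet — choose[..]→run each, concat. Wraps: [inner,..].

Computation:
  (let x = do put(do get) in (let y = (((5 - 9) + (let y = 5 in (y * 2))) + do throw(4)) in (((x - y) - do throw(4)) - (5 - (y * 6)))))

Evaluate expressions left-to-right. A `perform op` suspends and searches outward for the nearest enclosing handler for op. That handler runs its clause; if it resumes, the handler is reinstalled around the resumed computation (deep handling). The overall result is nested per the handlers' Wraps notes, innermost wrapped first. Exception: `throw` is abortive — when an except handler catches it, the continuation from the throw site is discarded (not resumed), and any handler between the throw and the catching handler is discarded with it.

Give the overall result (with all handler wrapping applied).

Answer: [27]

Evaluation trace:
get @ H2 ⇒ 5
put(5) @ H2 ⇒ s:=5
throw(4) @ H3 caught ⇒ 27
H4 returns [27]
= [27]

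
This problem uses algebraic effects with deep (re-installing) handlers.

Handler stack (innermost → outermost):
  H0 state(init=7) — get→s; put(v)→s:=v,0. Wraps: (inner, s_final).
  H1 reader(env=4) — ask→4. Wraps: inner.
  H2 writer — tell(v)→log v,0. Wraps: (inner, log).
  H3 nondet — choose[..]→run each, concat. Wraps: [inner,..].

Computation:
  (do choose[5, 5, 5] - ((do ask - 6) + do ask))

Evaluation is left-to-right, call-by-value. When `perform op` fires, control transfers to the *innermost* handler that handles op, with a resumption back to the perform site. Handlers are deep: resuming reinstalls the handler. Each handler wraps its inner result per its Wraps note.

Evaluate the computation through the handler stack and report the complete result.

Step-by-step:
choose[5, 5, 5] @ H3
  branch[0] choose=5:
    ask @ H1 ⇒ 4
    ask @ H1 ⇒ 4
    H0 returns (3, 7)
    H1 returns (3, 7)
    H2 returns ((3, 7), ())
    H3 returns [((3, 7), ())]
  branch[1] choose=5:
    ask @ H1 ⇒ 4
    ask @ H1 ⇒ 4
    H0 returns (3, 7)
    H1 returns (3, 7)
    H2 returns ((3, 7), ())
    H3 returns [((3, 7), ())]
  branch[2] choose=5:
    ask @ H1 ⇒ 4
    ask @ H1 ⇒ 4
    H0 returns (3, 7)
    H1 returns (3, 7)
    H2 returns ((3, 7), ())
    H3 returns [((3, 7), ())]
= [((3, 7), ()), ((3, 7), ()), ((3, 7), ())]

Answer: [((3, 7), ()), ((3, 7), ()), ((3, 7), ())]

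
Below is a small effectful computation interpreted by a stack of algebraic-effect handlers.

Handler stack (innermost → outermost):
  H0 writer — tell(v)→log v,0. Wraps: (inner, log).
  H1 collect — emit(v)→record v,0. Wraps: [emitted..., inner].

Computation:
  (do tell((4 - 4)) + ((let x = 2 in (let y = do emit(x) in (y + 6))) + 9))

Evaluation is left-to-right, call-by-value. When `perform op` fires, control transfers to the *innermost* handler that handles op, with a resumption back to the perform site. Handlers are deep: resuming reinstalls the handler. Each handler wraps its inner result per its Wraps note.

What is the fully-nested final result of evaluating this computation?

Working:
tell(0) @ H0 ⇒ log+=0
emit(2) @ H1 ⇒ out+=2
H0 returns (15, (0))
H1 returns [2, (15, (0))]
= [2, (15, (0))]

Answer: [2, (15, (0))]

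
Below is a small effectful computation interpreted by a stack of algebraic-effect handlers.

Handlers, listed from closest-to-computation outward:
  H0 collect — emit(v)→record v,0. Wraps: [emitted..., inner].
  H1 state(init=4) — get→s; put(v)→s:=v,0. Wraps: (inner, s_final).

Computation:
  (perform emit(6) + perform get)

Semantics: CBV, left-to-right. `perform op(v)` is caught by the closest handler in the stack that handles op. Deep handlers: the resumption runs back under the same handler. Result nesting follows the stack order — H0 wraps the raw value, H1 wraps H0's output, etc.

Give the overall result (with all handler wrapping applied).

Evaluation trace:
emit(6) @ H0 ⇒ out+=6
get @ H1 ⇒ 4
H0 returns [6, 4]
H1 returns ([6, 4], 4)
= ([6, 4], 4)

Answer: ([6, 4], 4)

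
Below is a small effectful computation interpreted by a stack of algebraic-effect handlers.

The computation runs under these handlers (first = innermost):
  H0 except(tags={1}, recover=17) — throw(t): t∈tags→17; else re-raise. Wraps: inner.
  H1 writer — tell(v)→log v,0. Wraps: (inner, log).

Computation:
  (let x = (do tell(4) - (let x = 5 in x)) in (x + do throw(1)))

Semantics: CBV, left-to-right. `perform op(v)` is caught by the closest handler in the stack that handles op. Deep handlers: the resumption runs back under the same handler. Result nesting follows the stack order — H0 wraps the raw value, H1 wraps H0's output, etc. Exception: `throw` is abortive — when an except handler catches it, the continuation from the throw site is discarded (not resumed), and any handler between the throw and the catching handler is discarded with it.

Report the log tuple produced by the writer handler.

Answer: (4)

Working:
tell(4) @ H1 ⇒ log+=4
throw(1) @ H0 caught ⇒ 17
H1 returns (17, (4))
= (17, (4))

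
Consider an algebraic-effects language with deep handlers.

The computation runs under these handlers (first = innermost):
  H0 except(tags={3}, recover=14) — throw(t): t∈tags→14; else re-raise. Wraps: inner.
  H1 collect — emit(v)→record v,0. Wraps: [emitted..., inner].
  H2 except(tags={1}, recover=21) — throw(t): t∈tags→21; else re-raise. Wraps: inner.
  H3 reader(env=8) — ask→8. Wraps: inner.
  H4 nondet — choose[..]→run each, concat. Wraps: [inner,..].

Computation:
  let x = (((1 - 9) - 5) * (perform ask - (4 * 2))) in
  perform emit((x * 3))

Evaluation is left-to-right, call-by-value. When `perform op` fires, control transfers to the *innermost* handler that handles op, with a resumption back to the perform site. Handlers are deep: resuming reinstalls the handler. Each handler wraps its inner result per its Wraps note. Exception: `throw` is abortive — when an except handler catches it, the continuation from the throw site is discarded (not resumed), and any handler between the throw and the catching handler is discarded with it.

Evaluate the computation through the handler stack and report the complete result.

Answer: [[0, 0]]

Step-by-step:
ask @ H3 ⇒ 8
emit(0) @ H1 ⇒ out+=0
H0 returns 0
H1 returns [0, 0]
H2 returns [0, 0]
H3 returns [0, 0]
H4 returns [[0, 0]]
= [[0, 0]]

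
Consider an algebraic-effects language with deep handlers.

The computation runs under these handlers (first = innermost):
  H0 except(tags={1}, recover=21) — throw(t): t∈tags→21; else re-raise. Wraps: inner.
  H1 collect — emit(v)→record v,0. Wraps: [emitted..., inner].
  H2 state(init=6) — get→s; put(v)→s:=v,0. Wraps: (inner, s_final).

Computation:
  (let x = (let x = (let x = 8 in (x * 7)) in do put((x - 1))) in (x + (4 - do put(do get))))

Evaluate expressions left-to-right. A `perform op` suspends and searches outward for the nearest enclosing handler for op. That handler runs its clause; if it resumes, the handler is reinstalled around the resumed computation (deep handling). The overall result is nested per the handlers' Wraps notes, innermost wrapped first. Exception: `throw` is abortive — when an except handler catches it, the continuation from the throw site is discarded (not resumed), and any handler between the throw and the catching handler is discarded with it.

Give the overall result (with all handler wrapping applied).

Step-by-step:
put(55) @ H2 ⇒ s:=55
get @ H2 ⇒ 55
put(55) @ H2 ⇒ s:=55
H0 returns 4
H1 returns [4]
H2 returns ([4], 55)
= ([4], 55)

Answer: ([4], 55)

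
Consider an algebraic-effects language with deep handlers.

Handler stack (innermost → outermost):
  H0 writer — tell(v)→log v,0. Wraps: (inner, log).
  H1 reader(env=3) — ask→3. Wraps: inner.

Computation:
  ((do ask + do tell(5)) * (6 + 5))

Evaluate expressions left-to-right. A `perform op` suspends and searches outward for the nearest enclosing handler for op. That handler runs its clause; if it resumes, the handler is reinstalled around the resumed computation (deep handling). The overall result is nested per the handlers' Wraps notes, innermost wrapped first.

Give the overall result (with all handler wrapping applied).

Working:
ask @ H1 ⇒ 3
tell(5) @ H0 ⇒ log+=5
H0 returns (33, (5))
H1 returns (33, (5))
= (33, (5))

Answer: (33, (5))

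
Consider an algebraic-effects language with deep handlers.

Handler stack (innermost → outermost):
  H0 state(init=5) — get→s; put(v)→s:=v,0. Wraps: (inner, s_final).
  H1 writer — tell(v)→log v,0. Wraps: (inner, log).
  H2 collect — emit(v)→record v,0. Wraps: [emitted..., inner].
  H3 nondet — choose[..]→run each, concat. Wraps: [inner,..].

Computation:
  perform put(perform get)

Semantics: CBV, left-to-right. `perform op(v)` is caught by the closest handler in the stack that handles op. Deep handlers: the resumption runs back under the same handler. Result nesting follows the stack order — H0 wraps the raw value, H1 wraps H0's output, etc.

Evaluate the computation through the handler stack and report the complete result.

Answer: [[((0, 5), ())]]

Step-by-step:
get @ H0 ⇒ 5
put(5) @ H0 ⇒ s:=5
H0 returns (0, 5)
H1 returns ((0, 5), ())
H2 returns [((0, 5), ())]
H3 returns [[((0, 5), ())]]
= [[((0, 5), ())]]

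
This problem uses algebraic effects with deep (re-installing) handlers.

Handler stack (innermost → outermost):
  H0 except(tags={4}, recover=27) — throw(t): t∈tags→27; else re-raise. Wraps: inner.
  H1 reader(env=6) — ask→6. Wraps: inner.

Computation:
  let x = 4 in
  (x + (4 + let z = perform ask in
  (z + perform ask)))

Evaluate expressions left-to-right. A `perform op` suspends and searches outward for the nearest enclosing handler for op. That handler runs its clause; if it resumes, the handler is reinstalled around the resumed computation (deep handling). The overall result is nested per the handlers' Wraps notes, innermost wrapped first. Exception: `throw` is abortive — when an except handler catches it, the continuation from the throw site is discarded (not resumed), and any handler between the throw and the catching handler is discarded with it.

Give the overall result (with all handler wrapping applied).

Evaluation trace:
ask @ H1 ⇒ 6
ask @ H1 ⇒ 6
H0 returns 20
H1 returns 20
= 20

Answer: 20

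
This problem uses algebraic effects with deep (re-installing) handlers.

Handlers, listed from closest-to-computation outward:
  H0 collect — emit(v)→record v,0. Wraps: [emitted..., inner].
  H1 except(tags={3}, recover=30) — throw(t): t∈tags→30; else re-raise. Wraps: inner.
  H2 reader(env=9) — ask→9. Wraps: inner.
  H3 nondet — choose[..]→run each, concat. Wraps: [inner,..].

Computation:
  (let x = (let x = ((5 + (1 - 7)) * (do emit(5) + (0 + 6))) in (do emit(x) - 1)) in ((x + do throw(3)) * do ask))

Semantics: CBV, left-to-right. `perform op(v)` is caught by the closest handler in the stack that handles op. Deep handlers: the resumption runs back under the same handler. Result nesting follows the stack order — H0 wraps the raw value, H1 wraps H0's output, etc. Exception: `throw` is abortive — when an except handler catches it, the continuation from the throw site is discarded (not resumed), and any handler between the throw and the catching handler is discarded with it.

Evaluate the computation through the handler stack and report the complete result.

Working:
emit(5) @ H0 ⇒ out+=5
emit(-6) @ H0 ⇒ out+=-6
throw(3) @ H1 caught ⇒ 30
H2 returns 30
H3 returns [30]
= [30]

Answer: [30]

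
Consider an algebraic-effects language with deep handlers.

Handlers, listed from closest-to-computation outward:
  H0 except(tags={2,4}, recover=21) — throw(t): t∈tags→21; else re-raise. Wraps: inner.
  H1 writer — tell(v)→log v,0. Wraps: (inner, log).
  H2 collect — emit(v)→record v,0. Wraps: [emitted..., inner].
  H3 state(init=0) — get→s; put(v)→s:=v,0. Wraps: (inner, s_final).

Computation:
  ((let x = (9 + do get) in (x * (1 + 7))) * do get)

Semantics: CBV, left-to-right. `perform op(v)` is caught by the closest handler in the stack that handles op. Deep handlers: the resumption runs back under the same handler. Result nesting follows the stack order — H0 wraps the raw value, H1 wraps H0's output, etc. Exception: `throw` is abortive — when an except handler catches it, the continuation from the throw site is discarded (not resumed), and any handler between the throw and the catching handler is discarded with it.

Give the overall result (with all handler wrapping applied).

Evaluation trace:
get @ H3 ⇒ 0
get @ H3 ⇒ 0
H0 returns 0
H1 returns (0, ())
H2 returns [(0, ())]
H3 returns ([(0, ())], 0)
= ([(0, ())], 0)

Answer: ([(0, ())], 0)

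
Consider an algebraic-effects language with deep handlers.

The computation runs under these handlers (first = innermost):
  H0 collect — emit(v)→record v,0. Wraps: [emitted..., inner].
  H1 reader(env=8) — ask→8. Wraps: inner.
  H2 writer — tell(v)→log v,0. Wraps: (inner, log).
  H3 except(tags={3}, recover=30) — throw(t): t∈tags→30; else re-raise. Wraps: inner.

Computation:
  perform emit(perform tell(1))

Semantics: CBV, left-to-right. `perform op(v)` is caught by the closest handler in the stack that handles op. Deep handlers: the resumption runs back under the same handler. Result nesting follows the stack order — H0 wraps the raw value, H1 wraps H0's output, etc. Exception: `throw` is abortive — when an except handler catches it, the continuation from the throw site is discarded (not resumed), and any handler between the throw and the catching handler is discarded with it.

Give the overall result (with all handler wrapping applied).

Evaluation trace:
tell(1) @ H2 ⇒ log+=1
emit(0) @ H0 ⇒ out+=0
H0 returns [0, 0]
H1 returns [0, 0]
H2 returns ([0, 0], (1))
H3 returns ([0, 0], (1))
= ([0, 0], (1))

Answer: ([0, 0], (1))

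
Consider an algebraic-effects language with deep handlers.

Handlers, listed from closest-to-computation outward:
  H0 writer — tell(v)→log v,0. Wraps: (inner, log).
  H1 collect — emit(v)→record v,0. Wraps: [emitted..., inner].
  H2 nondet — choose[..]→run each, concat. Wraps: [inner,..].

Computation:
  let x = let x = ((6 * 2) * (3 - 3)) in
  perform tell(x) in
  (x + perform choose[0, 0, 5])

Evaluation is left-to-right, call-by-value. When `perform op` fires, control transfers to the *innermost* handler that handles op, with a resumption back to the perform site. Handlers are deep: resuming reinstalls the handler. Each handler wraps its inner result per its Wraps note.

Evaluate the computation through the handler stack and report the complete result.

Working:
tell(0) @ H0 ⇒ log+=0
choose[0, 0, 5] @ H2
  branch[0] choose=0:
    H0 returns (0, (0))
    H1 returns [(0, (0))]
    H2 returns [[(0, (0))]]
  branch[1] choose=0:
    H0 returns (0, (0))
    H1 returns [(0, (0))]
    H2 returns [[(0, (0))]]
  branch[2] choose=5:
    H0 returns (5, (0))
    H1 returns [(5, (0))]
    H2 returns [[(5, (0))]]
= [[(0, (0))], [(0, (0))], [(5, (0))]]

Answer: [[(0, (0))], [(0, (0))], [(5, (0))]]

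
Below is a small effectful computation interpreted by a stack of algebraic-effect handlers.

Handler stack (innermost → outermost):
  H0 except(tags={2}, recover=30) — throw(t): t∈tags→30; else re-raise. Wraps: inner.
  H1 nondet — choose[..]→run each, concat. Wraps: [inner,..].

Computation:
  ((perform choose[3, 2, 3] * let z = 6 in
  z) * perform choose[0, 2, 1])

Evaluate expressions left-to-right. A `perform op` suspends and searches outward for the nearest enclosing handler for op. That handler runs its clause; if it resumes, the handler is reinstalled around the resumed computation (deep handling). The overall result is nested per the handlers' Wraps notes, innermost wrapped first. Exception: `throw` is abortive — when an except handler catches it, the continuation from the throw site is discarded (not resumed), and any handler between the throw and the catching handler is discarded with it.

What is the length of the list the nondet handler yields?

Step-by-step:
choose[3, 2, 3] @ H1
  branch[0] choose=3:
    choose[0, 2, 1] @ H1
      branch[0] choose=0:
        H0 returns 0
        H1 returns [0]
      branch[1] choose=2:
        H0 returns 36
        H1 returns [36]
      branch[2] choose=1:
        H0 returns 18
        H1 returns [18]
  branch[1] choose=2:
    choose[0, 2, 1] @ H1
      branch[0] choose=0:
        H0 returns 0
        H1 returns [0]
      branch[1] choose=2:
        H0 returns 24
        H1 returns [24]
      branch[2] choose=1:
        H0 returns 12
        H1 returns [12]
  branch[2] choose=3:
    choose[0, 2, 1] @ H1
      branch[0] choose=0:
        H0 returns 0
        H1 returns [0]
      branch[1] choose=2:
        H0 returns 36
        H1 returns [36]
      branch[2] choose=1:
        H0 returns 18
        H1 returns [18]
= [0, 36, 18, 0, 24, 12, 0, 36, 18]

Answer: 9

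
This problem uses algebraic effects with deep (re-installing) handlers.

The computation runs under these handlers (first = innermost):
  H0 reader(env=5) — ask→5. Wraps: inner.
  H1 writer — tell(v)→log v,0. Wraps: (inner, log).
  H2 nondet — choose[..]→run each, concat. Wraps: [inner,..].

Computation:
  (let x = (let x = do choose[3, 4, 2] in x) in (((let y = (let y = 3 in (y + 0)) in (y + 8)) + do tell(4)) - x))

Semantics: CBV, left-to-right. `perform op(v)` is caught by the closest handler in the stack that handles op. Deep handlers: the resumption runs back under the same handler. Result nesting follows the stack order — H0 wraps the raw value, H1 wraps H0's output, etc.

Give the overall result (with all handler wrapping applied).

Step-by-step:
choose[3, 4, 2] @ H2
  branch[0] choose=3:
    tell(4) @ H1 ⇒ log+=4
    H0 returns 8
    H1 returns (8, (4))
    H2 returns [(8, (4))]
  branch[1] choose=4:
    tell(4) @ H1 ⇒ log+=4
    H0 returns 7
    H1 returns (7, (4))
    H2 returns [(7, (4))]
  branch[2] choose=2:
    tell(4) @ H1 ⇒ log+=4
    H0 returns 9
    H1 returns (9, (4))
    H2 returns [(9, (4))]
= [(8, (4)), (7, (4)), (9, (4))]

Answer: [(8, (4)), (7, (4)), (9, (4))]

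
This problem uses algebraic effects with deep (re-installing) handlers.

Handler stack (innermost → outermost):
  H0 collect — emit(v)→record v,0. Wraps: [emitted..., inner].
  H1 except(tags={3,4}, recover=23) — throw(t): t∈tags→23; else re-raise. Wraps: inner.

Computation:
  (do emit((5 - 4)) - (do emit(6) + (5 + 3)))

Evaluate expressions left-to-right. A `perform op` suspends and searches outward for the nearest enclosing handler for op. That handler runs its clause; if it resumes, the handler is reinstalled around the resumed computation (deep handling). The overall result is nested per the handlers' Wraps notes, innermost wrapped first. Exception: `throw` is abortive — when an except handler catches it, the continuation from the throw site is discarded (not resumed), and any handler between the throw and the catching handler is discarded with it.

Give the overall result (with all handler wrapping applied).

Answer: [1, 6, -8]

Step-by-step:
emit(1) @ H0 ⇒ out+=1
emit(6) @ H0 ⇒ out+=6
H0 returns [1, 6, -8]
H1 returns [1, 6, -8]
= [1, 6, -8]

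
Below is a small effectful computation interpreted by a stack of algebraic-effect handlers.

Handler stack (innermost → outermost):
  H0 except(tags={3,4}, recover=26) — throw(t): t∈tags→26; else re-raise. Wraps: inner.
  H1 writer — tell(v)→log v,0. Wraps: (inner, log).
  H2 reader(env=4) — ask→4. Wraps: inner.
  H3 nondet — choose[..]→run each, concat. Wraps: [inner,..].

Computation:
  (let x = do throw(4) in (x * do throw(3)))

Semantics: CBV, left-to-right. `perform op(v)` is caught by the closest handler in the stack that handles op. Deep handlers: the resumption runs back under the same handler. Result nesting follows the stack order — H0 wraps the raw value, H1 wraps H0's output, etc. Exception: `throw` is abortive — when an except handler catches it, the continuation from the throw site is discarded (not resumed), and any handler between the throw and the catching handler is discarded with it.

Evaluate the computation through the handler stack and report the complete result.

Answer: [(26, ())]

Step-by-step:
throw(4) @ H0 caught ⇒ 26
H1 returns (26, ())
H2 returns (26, ())
H3 returns [(26, ())]
= [(26, ())]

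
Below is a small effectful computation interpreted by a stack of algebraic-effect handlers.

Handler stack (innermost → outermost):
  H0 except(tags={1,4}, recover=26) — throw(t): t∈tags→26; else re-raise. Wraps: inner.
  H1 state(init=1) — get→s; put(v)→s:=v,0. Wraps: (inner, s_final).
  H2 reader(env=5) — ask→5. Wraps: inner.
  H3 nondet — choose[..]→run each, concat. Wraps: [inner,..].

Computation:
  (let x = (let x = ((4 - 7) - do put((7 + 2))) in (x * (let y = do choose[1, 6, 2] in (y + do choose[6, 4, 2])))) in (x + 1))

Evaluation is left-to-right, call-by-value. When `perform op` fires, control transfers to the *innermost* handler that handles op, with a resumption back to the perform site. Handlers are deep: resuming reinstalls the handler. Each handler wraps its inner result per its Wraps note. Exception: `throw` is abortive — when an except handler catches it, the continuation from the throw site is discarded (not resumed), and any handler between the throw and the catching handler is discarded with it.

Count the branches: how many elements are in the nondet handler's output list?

Working:
put(9) @ H1 ⇒ s:=9
choose[1, 6, 2] @ H3
  branch[0] choose=1:
    choose[6, 4, 2] @ H3
      branch[0] choose=6:
        H0 returns -20
        H1 returns (-20, 9)
        H2 returns (-20, 9)
        H3 returns [(-20, 9)]
      branch[1] choose=4:
        H0 returns -14
        H1 returns (-14, 9)
        H2 returns (-14, 9)
        H3 returns [(-14, 9)]
      branch[2] choose=2:
        H0 returns -8
        H1 returns (-8, 9)
        H2 returns (-8, 9)
        H3 returns [(-8, 9)]
  branch[1] choose=6:
    choose[6, 4, 2] @ H3
      branch[0] choose=6:
        H0 returns -35
        H1 returns (-35, 9)
        H2 returns (-35, 9)
        H3 returns [(-35, 9)]
      branch[1] choose=4:
        H0 returns -29
        H1 returns (-29, 9)
        H2 returns (-29, 9)
        H3 returns [(-29, 9)]
      branch[2] choose=2:
        H0 returns -23
        H1 returns (-23, 9)
        H2 returns (-23, 9)
        H3 returns [(-23, 9)]
  branch[2] choose=2:
    choose[6, 4, 2] @ H3
      branch[0] choose=6:
        H0 returns -23
        H1 returns (-23, 9)
        H2 returns (-23, 9)
        H3 returns [(-23, 9)]
      branch[1] choose=4:
        H0 returns -17
        H1 returns (-17, 9)
        H2 returns (-17, 9)
        H3 returns [(-17, 9)]
      branch[2] choose=2:
        H0 returns -11
        H1 returns (-11, 9)
        H2 returns (-11, 9)
        H3 returns [(-11, 9)]
= [(-20, 9), (-14, 9), (-8, 9), (-35, 9), (-29, 9), (-23, 9), (-23, 9), (-17, 9), (-11, 9)]

Answer: 9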